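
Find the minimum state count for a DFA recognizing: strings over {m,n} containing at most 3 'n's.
By Myhill–Nerode, count the distinguishable equivalence classes: 5 classes — having seen 0, 1, …, 3, or >3 copies of 'n'; counts 0 through 3 are accepting and >3 is dead.
5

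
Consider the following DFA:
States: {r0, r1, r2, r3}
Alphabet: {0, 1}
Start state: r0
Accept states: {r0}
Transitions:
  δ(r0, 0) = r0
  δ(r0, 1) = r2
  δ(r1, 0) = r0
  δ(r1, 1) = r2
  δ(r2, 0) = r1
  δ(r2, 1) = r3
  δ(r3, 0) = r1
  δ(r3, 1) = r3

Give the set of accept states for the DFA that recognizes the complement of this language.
Complement accept states = All states \ Original accept states
= {r0, r1, r2, r3} \ {r0}
{r1, r2, r3}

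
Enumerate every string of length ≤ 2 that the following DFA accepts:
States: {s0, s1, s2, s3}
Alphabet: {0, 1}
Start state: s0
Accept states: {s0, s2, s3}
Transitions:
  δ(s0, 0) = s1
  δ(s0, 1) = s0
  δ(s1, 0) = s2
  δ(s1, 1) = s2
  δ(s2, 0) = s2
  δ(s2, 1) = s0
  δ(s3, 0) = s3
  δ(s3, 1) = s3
ε, 1, 00, 01, 11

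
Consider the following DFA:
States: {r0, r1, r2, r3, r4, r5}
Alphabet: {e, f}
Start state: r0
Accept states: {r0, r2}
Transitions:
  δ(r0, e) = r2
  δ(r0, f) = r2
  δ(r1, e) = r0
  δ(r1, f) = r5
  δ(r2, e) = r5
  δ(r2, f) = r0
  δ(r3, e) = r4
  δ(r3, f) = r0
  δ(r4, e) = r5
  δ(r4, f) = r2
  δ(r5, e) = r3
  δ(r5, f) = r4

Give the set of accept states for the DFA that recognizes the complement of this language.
Complement accept states = All states \ Original accept states
= {r0, r1, r2, r3, r4, r5} \ {r0, r2}
{r1, r3, r4, r5}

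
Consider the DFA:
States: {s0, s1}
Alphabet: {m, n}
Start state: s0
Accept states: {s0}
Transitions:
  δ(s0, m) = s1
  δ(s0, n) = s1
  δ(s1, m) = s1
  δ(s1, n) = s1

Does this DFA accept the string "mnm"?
Processing string "mnm":
  s0 --m--> s1
  s1 --n--> s1
  s1 --m--> s1
Final state: s1
Accept states: {s0}
No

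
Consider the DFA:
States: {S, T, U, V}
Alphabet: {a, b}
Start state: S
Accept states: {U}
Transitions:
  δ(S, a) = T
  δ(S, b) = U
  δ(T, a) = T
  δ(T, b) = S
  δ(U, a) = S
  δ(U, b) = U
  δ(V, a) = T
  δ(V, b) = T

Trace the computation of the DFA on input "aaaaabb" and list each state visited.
read 'a': S → T
  read 'a': T → T
  read 'a': T → T
  read 'a': T → T
  read 'a': T → T
  read 'b': T → S
  read 'b': S → U
S -> T -> T -> T -> T -> T -> S -> U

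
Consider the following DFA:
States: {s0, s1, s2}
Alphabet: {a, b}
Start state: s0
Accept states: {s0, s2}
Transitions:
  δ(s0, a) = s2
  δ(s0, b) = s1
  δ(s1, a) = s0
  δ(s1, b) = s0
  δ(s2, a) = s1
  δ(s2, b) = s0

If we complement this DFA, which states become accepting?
Complement accept states = All states \ Original accept states
= {s0, s1, s2} \ {s0, s2}
{s1}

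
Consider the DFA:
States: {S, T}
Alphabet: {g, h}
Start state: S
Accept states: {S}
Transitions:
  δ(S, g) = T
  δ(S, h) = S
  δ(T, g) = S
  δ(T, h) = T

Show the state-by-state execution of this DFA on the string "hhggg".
read 'h': S → S
  read 'h': S → S
  read 'g': S → T
  read 'g': T → S
  read 'g': S → T
S -> S -> S -> T -> S -> T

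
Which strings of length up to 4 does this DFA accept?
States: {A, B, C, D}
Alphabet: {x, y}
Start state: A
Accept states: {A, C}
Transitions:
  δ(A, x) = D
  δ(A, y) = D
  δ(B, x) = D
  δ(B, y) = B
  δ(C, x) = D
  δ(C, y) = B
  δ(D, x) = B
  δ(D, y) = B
ε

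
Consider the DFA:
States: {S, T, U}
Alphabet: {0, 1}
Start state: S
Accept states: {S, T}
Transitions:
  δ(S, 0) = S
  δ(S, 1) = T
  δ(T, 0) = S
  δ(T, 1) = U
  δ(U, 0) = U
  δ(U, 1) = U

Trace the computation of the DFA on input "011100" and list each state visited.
read '0': S → S
  read '1': S → T
  read '1': T → U
  read '1': U → U
  read '0': U → U
  read '0': U → U
S -> S -> T -> U -> U -> U -> U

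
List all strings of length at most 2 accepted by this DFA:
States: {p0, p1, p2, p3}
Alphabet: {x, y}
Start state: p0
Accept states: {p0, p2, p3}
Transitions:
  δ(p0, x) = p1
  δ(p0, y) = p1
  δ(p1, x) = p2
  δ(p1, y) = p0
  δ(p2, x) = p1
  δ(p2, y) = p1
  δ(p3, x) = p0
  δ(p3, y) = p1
ε, xx, xy, yx, yy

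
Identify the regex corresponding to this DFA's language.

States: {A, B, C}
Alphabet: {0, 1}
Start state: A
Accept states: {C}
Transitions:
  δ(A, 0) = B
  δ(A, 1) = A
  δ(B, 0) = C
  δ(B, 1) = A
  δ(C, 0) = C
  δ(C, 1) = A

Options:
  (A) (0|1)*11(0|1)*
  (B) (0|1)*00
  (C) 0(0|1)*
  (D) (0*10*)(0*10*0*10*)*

Check each option against the DFA on short strings; one disagreement eliminates an option:
  (A) (0|1)*11(0|1)*: on '00' the DFA goes A → B → C and accepts (C ∈ Accept), but the regex does not match it → eliminate
  (B) (0|1)*00: agrees with the DFA on every string of length ≤ 6
  (C) 0(0|1)*: on '0' the DFA goes A → B and rejects (B ∉ Accept), but the regex matches it → eliminate
  (D) (0*10*)(0*10*0*10*)*: on '1' the DFA goes A → A and rejects (A ∉ Accept), but the regex matches it → eliminate
Only (B) is consistent with the DFA.
(B) (0|1)*00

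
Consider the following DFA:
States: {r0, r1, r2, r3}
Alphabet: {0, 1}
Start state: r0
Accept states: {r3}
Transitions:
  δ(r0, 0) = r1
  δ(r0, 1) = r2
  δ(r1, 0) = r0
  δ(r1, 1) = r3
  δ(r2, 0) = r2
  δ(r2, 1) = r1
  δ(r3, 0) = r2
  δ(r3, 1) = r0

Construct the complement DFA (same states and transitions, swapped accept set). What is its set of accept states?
Complement accept states = All states \ Original accept states
= {r0, r1, r2, r3} \ {r3}
{r0, r1, r2}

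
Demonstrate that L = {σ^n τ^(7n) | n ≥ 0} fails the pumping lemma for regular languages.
Assume L is regular with pumping length p. Idea: pumping the σ-block breaks the 1:7 ratio.
Choose s = σ^p τ^(7p) (length 8p ≥ p). By the pumping lemma, s = xyz with |xy| ≤ p, |y| > 0, so y = σ^k with k ≥ 1. Then xy²z = σ^(p+k) τ^(7p). For this to be in L we would need 7p = 7(p+k), i.e. 7k = 0, contradicting k ≥ 1. So xy²z ∉ L.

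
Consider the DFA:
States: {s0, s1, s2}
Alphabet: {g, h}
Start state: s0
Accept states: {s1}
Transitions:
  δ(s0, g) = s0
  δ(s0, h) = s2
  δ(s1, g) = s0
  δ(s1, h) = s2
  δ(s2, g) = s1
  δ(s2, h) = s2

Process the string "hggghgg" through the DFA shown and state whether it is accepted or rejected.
Processing string "hggghgg":
  s0 --h--> s2
  s2 --g--> s1
  s1 --g--> s0
  s0 --g--> s0
  s0 --h--> s2
  s2 --g--> s1
  s1 --g--> s0
Final state: s0
Accept states: {s1}
No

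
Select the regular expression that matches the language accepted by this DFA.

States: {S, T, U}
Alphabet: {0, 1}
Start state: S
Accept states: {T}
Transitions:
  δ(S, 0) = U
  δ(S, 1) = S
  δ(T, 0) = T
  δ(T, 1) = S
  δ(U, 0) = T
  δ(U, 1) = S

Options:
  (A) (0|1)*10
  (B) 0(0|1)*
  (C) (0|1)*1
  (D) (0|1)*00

Check each option against the DFA on short strings; one disagreement eliminates an option:
  (A) (0|1)*10: on '00' the DFA goes S → U → T and accepts (T ∈ Accept), but the regex does not match it → eliminate
  (B) 0(0|1)*: on '0' the DFA goes S → U and rejects (U ∉ Accept), but the regex matches it → eliminate
  (C) (0|1)*1: on '1' the DFA goes S → S and rejects (S ∉ Accept), but the regex matches it → eliminate
  (D) (0|1)*00: agrees with the DFA on every string of length ≤ 6
Only (D) is consistent with the DFA.
(D) (0|1)*00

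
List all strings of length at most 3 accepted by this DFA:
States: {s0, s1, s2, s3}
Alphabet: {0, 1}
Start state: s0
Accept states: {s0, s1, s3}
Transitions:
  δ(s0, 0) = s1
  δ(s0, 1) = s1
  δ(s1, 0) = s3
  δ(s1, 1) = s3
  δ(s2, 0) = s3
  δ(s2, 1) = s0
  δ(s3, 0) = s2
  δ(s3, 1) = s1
ε, 0, 1, 00, 01, 10, 11, 001, 011, 101, 111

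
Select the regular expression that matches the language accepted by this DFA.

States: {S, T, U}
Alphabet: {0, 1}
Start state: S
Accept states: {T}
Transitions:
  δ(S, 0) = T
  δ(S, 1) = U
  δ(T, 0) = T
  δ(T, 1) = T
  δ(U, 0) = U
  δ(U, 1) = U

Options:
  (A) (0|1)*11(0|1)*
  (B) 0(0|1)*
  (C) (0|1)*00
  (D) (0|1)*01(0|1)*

Check each option against the DFA on short strings; one disagreement eliminates an option:
  (A) (0|1)*11(0|1)*: on '0' the DFA goes S → T and accepts (T ∈ Accept), but the regex does not match it → eliminate
  (B) 0(0|1)*: agrees with the DFA on every string of length ≤ 6
  (C) (0|1)*00: on '0' the DFA goes S → T and accepts (T ∈ Accept), but the regex does not match it → eliminate
  (D) (0|1)*01(0|1)*: on '0' the DFA goes S → T and accepts (T ∈ Accept), but the regex does not match it → eliminate
Only (B) is consistent with the DFA.
(B) 0(0|1)*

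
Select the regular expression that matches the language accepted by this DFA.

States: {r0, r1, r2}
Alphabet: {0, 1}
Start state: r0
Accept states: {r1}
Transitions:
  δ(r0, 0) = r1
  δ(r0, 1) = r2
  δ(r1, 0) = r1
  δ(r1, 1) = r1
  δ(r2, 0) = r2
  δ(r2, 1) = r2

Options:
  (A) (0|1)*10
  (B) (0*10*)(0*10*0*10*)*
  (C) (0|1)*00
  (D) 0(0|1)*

Check each option against the DFA on short strings; one disagreement eliminates an option:
  (A) (0|1)*10: on '0' the DFA goes r0 → r1 and accepts (r1 ∈ Accept), but the regex does not match it → eliminate
  (B) (0*10*)(0*10*0*10*)*: on '0' the DFA goes r0 → r1 and accepts (r1 ∈ Accept), but the regex does not match it → eliminate
  (C) (0|1)*00: on '0' the DFA goes r0 → r1 and accepts (r1 ∈ Accept), but the regex does not match it → eliminate
  (D) 0(0|1)*: agrees with the DFA on every string of length ≤ 6
Only (D) is consistent with the DFA.
(D) 0(0|1)*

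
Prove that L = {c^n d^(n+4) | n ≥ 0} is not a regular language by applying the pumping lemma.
Assume L is regular with pumping length p. Idea: pumping the c-block breaks the fixed offset of 4.
Choose s = c^p d^(p+4) ∈ L. By the pumping lemma, s = xyz with |xy| ≤ p, |y| > 0, so y = c^k with k ≥ 1. Then xy²z = c^(p+k) d^(p+4). For this to be in L we would need p+4 = (p+k)+4, i.e. k = 0, contradicting k ≥ 1. So xy²z ∉ L.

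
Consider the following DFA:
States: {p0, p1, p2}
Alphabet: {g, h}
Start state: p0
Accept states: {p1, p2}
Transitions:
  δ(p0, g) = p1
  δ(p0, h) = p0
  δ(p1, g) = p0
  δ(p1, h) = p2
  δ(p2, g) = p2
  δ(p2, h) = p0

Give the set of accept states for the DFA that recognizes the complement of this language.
Complement accept states = All states \ Original accept states
= {p0, p1, p2} \ {p1, p2}
{p0}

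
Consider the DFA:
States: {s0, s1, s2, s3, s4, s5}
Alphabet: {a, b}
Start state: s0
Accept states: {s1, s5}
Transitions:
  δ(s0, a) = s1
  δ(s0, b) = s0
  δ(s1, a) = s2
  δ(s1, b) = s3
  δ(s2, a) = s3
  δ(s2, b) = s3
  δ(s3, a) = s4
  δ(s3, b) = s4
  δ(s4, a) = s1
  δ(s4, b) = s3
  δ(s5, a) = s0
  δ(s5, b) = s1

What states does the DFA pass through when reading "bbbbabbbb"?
read 'b': s0 → s0
  read 'b': s0 → s0
  read 'b': s0 → s0
  read 'b': s0 → s0
  read 'a': s0 → s1
  read 'b': s1 → s3
  read 'b': s3 → s4
  read 'b': s4 → s3
  read 'b': s3 → s4
s0 -> s0 -> s0 -> s0 -> s0 -> s1 -> s3 -> s4 -> s3 -> s4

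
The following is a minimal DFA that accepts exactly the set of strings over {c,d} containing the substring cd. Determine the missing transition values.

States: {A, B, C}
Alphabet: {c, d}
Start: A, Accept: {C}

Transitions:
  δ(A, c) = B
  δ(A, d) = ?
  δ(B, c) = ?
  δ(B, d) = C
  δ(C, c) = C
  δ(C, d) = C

From the language and accept set, identify what each state tracks — A: no c seen yet; B: seen a c, waiting for d; C: substring cd seen.
Each missing δ(q, a) is the state matching the new tracked value after reading a.
δ(A, d) = A; δ(B, c) = B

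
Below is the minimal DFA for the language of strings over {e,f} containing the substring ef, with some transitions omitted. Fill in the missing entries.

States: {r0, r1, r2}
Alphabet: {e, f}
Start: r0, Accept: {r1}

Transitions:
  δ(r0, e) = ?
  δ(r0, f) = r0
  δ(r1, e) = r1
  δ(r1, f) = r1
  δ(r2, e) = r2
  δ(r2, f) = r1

From the language and accept set, identify what each state tracks — r0: no e seen yet; r1: substring ef seen; r2: seen a e, waiting for f.
Each missing δ(q, a) is the state matching the new tracked value after reading a.
δ(r0, e) = r2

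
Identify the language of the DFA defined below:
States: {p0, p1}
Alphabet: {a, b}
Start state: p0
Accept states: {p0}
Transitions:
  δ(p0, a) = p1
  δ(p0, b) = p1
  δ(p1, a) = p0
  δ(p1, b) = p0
Testing a few strings:
  'a' → reject
  'ba' → accept
  'bb' → accept
  'aab' → reject
State roles: p0=even length so far; p1=odd length so far
All strings over {a,b} of even length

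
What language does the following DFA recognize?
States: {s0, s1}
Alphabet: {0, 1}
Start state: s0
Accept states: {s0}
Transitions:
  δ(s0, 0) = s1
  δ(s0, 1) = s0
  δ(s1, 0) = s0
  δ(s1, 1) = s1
Testing a few strings:
  '0' → reject
  '101' → reject
  '1' → accept
  '000' → reject
State roles: s0=even number of 0's so far; s1=odd number of 0's so far
All binary strings with an even number of 0's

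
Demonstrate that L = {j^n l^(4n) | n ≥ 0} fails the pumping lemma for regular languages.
Assume L is regular with pumping length p. Idea: pumping the j-block breaks the 1:4 ratio.
Choose s = j^p l^(4p) (length 5p ≥ p). By the pumping lemma, s = xyz with |xy| ≤ p, |y| > 0, so y = j^k with k ≥ 1. Then xy²z = j^(p+k) l^(4p). For this to be in L we would need 4p = 4(p+k), i.e. 4k = 0, contradicting k ≥ 1. So xy²z ∉ L.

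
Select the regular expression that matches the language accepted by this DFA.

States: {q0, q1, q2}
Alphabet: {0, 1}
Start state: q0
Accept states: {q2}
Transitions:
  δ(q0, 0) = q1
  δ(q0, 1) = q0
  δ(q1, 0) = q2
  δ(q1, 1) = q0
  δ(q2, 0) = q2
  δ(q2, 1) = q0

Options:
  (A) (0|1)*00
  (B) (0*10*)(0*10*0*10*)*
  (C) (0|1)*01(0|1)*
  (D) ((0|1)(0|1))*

Check each option against the DFA on short strings; one disagreement eliminates an option:
  (A) (0|1)*00: agrees with the DFA on every string of length ≤ 6
  (B) (0*10*)(0*10*0*10*)*: on '1' the DFA goes q0 → q0 and rejects (q0 ∉ Accept), but the regex matches it → eliminate
  (C) (0|1)*01(0|1)*: on '00' the DFA goes q0 → q1 → q2 and accepts (q2 ∈ Accept), but the regex does not match it → eliminate
  (D) ((0|1)(0|1))*: on ε the DFA stays in q0 and rejects (q0 ∉ Accept), but the regex matches it → eliminate
Only (A) is consistent with the DFA.
(A) (0|1)*00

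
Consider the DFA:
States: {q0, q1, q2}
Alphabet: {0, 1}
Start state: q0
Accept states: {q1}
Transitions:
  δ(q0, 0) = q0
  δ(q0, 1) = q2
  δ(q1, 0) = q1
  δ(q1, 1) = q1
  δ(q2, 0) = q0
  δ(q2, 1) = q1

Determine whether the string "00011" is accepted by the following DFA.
Processing string "00011":
  q0 --0--> q0
  q0 --0--> q0
  q0 --0--> q0
  q0 --1--> q2
  q2 --1--> q1
Final state: q1
Accept states: {q1}
Yes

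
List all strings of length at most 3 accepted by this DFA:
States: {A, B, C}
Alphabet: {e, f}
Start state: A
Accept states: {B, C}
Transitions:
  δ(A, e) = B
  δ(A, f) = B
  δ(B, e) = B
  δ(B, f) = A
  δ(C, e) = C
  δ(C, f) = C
e, f, ee, fe, eee, efe, eff, fee, ffe, fff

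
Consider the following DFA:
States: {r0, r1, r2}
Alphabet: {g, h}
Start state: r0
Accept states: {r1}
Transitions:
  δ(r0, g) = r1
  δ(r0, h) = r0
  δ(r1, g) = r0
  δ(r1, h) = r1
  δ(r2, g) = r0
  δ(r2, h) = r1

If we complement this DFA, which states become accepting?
Complement accept states = All states \ Original accept states
= {r0, r1, r2} \ {r1}
{r0, r2}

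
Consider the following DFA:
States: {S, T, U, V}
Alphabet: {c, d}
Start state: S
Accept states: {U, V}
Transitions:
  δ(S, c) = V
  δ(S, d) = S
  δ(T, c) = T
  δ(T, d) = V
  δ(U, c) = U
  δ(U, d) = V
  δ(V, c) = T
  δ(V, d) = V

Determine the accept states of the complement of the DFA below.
Complement accept states = All states \ Original accept states
= {S, T, U, V} \ {U, V}
{S, T}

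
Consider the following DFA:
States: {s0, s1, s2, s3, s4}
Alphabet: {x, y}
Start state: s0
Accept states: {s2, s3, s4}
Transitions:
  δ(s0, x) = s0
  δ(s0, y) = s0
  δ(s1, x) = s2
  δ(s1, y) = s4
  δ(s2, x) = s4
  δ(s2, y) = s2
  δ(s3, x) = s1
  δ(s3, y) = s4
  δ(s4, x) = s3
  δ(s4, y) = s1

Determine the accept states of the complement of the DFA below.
Complement accept states = All states \ Original accept states
= {s0, s1, s2, s3, s4} \ {s2, s3, s4}
{s0, s1}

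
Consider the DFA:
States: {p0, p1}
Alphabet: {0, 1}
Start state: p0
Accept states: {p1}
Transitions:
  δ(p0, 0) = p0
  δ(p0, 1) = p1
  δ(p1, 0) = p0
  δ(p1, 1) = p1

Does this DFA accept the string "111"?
Processing string "111":
  p0 --1--> p1
  p1 --1--> p1
  p1 --1--> p1
Final state: p1
Accept states: {p1}
Yes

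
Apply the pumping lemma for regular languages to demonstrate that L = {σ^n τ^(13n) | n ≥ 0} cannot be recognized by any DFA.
Assume L is regular with pumping length p. Idea: pumping the σ-block breaks the 1:13 ratio.
Choose s = σ^p τ^(13p) (length 14p ≥ p). By the pumping lemma, s = xyz with |xy| ≤ p, |y| > 0, so y = σ^k with k ≥ 1. Then xy²z = σ^(p+k) τ^(13p). For this to be in L we would need 13p = 13(p+k), i.e. 13k = 0, contradicting k ≥ 1. So xy²z ∉ L.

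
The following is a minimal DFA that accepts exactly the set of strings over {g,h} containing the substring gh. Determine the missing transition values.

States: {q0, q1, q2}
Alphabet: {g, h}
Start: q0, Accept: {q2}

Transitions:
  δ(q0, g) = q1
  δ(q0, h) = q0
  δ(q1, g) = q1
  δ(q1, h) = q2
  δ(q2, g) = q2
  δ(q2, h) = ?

From the language and accept set, identify what each state tracks — q0: no g seen yet; q1: seen a g, waiting for h; q2: substring gh seen.
Each missing δ(q, a) is the state matching the new tracked value after reading a.
δ(q2, h) = q2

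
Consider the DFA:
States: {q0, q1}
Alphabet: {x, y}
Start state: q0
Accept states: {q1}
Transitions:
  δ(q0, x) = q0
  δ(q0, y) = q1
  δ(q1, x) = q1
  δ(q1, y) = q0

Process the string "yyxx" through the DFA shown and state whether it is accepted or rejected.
Processing string "yyxx":
  q0 --y--> q1
  q1 --y--> q0
  q0 --x--> q0
  q0 --x--> q0
Final state: q0
Accept states: {q1}
No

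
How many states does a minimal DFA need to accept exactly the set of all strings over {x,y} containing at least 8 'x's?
By Myhill–Nerode, count the distinguishable equivalence classes: 9 classes — having seen 0, 1, …, 7, or ≥8 copies of 'x'; any two classes i < j (j ≤ 8) are distinguished by the string x^(8−j), which takes class j to 8 copies (accepted) but leaves class i below 8 (rejected).
9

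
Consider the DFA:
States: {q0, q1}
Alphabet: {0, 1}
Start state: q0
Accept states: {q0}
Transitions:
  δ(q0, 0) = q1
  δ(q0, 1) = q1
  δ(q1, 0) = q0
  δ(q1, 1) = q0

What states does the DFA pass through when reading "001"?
read '0': q0 → q1
  read '0': q1 → q0
  read '1': q0 → q1
q0 -> q1 -> q0 -> q1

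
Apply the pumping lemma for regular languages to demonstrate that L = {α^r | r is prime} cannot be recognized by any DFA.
Assume L is regular with pumping length p. Idea: pumping by a suitable count produces a composite length.
Let q be a prime with q ≥ p and choose s = α^q ∈ L. By the pumping lemma, s = xyz with |xy| ≤ p, |y| = k ≥ 1. Take i = q+1: |xy^(q+1)z| = q + q·k = q(1+k). Since q ≥ 2 and 1+k ≥ 2, q(1+k) is composite, so xy^(q+1)z ∉ L.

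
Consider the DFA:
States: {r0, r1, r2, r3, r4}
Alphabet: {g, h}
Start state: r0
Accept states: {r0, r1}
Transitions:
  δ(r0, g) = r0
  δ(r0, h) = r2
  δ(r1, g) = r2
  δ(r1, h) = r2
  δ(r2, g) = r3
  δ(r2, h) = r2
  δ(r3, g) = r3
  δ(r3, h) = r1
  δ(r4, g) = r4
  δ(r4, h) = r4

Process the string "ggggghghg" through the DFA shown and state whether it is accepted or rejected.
Processing string "ggggghghg":
  r0 --g--> r0
  r0 --g--> r0
  r0 --g--> r0
  r0 --g--> r0
  r0 --g--> r0
  r0 --h--> r2
  r2 --g--> r3
  r3 --h--> r1
  r1 --g--> r2
Final state: r2
Accept states: {r0, r1}
No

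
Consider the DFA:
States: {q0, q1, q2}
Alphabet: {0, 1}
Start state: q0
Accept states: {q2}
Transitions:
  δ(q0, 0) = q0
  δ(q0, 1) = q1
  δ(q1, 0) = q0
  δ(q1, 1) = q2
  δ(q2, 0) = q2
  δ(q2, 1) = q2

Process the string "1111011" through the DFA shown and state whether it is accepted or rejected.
Processing string "1111011":
  q0 --1--> q1
  q1 --1--> q2
  q2 --1--> q2
  q2 --1--> q2
  q2 --0--> q2
  q2 --1--> q2
  q2 --1--> q2
Final state: q2
Accept states: {q2}
Yes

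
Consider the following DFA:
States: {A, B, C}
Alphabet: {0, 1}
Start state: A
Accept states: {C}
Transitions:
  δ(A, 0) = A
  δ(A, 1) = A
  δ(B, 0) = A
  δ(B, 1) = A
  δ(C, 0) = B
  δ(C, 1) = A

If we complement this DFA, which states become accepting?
Complement accept states = All states \ Original accept states
= {A, B, C} \ {C}
{A, B}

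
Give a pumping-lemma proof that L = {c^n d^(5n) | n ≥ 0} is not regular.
Assume L is regular with pumping length p. Idea: pumping the c-block breaks the 1:5 ratio.
Choose s = c^p d^(5p) (length 6p ≥ p). By the pumping lemma, s = xyz with |xy| ≤ p, |y| > 0, so y = c^k with k ≥ 1. Then xy²z = c^(p+k) d^(5p). For this to be in L we would need 5p = 5(p+k), i.e. 5k = 0, contradicting k ≥ 1. So xy²z ∉ L.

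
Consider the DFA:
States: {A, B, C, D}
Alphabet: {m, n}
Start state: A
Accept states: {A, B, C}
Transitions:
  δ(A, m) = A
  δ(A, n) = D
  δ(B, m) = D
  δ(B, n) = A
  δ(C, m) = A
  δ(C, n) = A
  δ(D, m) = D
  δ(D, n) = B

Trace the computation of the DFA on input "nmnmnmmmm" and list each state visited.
read 'n': A → D
  read 'm': D → D
  read 'n': D → B
  read 'm': B → D
  read 'n': D → B
  read 'm': B → D
  read 'm': D → D
  read 'm': D → D
  read 'm': D → D
A -> D -> D -> B -> D -> B -> D -> D -> D -> D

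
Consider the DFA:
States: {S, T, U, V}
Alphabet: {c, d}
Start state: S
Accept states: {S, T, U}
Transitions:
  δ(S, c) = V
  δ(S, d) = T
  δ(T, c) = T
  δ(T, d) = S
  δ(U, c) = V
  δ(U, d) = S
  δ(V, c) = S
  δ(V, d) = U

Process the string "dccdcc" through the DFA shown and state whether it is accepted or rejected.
Processing string "dccdcc":
  S --d--> T
  T --c--> T
  T --c--> T
  T --d--> S
  S --c--> V
  V --c--> S
Final state: S
Accept states: {S, T, U}
Yes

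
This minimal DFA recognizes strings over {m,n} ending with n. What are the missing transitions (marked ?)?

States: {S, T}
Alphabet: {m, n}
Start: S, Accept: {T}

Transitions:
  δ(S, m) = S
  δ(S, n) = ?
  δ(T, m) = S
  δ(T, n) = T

From the language and accept set, identify what each state tracks — S: last symbol not n; T: last symbol is n.
Each missing δ(q, a) is the state matching the new tracked value after reading a.
δ(S, n) = T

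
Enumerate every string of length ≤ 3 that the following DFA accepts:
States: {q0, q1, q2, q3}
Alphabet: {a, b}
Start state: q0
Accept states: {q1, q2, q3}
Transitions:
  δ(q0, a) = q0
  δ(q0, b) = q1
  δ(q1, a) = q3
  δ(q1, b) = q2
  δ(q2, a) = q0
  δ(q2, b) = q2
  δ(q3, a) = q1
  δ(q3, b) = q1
b, ab, ba, bb, aab, aba, abb, baa, bab, bbb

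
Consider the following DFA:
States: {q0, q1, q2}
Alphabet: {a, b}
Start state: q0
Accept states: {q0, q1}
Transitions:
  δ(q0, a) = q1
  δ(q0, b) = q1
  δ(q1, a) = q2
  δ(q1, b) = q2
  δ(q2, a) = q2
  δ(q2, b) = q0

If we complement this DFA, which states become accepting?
Complement accept states = All states \ Original accept states
= {q0, q1, q2} \ {q0, q1}
{q2}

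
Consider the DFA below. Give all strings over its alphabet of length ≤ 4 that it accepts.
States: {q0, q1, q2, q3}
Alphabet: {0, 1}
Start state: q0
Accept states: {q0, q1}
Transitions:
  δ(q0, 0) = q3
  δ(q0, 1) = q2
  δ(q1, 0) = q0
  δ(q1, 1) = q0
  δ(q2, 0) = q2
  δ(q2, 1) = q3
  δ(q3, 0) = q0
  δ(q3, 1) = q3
ε, 00, 010, 110, 0000, 0110, 1010, 1110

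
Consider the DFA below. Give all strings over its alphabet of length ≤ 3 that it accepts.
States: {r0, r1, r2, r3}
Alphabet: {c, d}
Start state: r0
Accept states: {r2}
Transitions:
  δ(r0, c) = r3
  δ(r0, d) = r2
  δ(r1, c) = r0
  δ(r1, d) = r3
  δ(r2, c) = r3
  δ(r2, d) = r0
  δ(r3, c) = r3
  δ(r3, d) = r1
d, ddd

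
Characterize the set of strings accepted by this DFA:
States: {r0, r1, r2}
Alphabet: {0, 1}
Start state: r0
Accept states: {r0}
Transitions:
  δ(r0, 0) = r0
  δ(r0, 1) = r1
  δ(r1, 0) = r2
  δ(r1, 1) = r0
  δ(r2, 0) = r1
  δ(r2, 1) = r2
Testing a few strings:
  '111' → reject
  '0' → accept
  '110' → accept
  '1' → reject
State roles: r0=value ≡ 0 (mod 3); r1=value ≡ 1 (mod 3); r2=value ≡ 2 (mod 3)
All binary strings representing a multiple of 3 (read in base 2; leading zeros allowed and ε counts as 0)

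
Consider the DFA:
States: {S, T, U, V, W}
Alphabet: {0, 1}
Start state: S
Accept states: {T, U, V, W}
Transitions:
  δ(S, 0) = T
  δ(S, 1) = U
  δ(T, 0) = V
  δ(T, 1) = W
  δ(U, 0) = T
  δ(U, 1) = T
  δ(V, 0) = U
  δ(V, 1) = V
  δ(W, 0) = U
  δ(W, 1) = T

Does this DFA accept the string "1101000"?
Processing string "1101000":
  S --1--> U
  U --1--> T
  T --0--> V
  V --1--> V
  V --0--> U
  U --0--> T
  T --0--> V
Final state: V
Accept states: {T, U, V, W}
Yes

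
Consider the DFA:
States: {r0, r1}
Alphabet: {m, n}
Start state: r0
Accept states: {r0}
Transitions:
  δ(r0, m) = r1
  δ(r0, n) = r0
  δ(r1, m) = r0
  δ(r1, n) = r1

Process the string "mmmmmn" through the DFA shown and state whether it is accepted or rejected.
Processing string "mmmmmn":
  r0 --m--> r1
  r1 --m--> r0
  r0 --m--> r1
  r1 --m--> r0
  r0 --m--> r1
  r1 --n--> r1
Final state: r1
Accept states: {r0}
No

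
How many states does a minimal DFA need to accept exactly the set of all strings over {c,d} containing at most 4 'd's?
By Myhill–Nerode, count the distinguishable equivalence classes: 6 classes — having seen 0, 1, …, 4, or >4 copies of 'd'; counts 0 through 4 are accepting and >4 is dead.
6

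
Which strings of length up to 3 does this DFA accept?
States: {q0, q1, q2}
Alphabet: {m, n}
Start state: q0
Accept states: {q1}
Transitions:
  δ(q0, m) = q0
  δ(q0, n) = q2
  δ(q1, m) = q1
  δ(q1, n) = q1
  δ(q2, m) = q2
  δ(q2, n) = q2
None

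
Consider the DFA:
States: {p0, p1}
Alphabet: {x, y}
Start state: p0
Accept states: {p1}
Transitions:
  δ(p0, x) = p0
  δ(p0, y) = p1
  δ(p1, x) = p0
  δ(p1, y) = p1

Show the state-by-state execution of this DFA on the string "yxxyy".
read 'y': p0 → p1
  read 'x': p1 → p0
  read 'x': p0 → p0
  read 'y': p0 → p1
  read 'y': p1 → p1
p0 -> p1 -> p0 -> p0 -> p1 -> p1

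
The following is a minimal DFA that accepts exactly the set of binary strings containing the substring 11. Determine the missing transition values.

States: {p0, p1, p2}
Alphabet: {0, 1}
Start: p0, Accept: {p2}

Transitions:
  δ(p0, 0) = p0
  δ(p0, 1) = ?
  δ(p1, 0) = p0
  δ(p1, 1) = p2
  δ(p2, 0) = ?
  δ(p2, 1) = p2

From the language and accept set, identify what each state tracks — p0: no progress toward 11; p1: one trailing 1; p2: substring 11 seen.
Each missing δ(q, a) is the state matching the new tracked value after reading a.
δ(p0, 1) = p1; δ(p2, 0) = p2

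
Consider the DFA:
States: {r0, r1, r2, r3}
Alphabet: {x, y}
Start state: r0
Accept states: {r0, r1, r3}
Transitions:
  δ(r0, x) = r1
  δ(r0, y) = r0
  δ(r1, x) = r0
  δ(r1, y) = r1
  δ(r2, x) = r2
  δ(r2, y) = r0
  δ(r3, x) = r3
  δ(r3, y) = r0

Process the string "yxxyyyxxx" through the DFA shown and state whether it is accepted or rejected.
Processing string "yxxyyyxxx":
  r0 --y--> r0
  r0 --x--> r1
  r1 --x--> r0
  r0 --y--> r0
  r0 --y--> r0
  r0 --y--> r0
  r0 --x--> r1
  r1 --x--> r0
  r0 --x--> r1
Final state: r1
Accept states: {r0, r1, r3}
Yes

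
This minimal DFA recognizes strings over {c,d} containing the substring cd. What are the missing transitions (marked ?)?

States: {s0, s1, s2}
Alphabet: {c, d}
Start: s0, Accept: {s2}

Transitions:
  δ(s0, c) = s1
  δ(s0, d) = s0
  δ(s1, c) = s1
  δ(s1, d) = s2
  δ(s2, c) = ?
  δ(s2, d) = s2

From the language and accept set, identify what each state tracks — s0: no c seen yet; s1: seen a c, waiting for d; s2: substring cd seen.
Each missing δ(q, a) is the state matching the new tracked value after reading a.
δ(s2, c) = s2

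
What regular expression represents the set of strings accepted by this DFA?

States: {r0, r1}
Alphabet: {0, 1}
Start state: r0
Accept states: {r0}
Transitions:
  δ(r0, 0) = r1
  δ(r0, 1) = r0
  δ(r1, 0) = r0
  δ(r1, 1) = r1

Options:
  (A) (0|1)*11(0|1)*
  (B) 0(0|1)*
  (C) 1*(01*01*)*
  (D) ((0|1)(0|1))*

Check each option against the DFA on short strings; one disagreement eliminates an option:
  (A) (0|1)*11(0|1)*: on ε the DFA stays in r0 and accepts (r0 ∈ Accept), but the regex does not match it → eliminate
  (B) 0(0|1)*: on ε the DFA stays in r0 and accepts (r0 ∈ Accept), but the regex does not match it → eliminate
  (C) 1*(01*01*)*: agrees with the DFA on every string of length ≤ 6
  (D) ((0|1)(0|1))*: on '1' the DFA goes r0 → r0 and accepts (r0 ∈ Accept), but the regex does not match it → eliminate
Only (C) is consistent with the DFA.
(C) 1*(01*01*)*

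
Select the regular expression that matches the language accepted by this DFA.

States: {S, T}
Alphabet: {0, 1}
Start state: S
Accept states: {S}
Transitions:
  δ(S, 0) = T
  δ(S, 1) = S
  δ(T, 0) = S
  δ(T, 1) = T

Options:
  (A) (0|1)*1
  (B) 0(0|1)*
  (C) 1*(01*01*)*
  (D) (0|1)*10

Check each option against the DFA on short strings; one disagreement eliminates an option:
  (A) (0|1)*1: on ε the DFA stays in S and accepts (S ∈ Accept), but the regex does not match it → eliminate
  (B) 0(0|1)*: on ε the DFA stays in S and accepts (S ∈ Accept), but the regex does not match it → eliminate
  (C) 1*(01*01*)*: agrees with the DFA on every string of length ≤ 6
  (D) (0|1)*10: on ε the DFA stays in S and accepts (S ∈ Accept), but the regex does not match it → eliminate
Only (C) is consistent with the DFA.
(C) 1*(01*01*)*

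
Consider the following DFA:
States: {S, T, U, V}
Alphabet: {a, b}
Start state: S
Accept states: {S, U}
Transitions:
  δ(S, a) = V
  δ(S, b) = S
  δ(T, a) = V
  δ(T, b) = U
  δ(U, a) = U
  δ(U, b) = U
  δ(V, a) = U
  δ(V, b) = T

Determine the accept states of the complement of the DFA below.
Complement accept states = All states \ Original accept states
= {S, T, U, V} \ {S, U}
{T, V}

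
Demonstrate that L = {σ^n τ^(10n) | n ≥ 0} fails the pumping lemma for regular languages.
Assume L is regular with pumping length p. Idea: pumping the σ-block breaks the 1:10 ratio.
Choose s = σ^p τ^(10p) (length 11p ≥ p). By the pumping lemma, s = xyz with |xy| ≤ p, |y| > 0, so y = σ^k with k ≥ 1. Then xy²z = σ^(p+k) τ^(10p). For this to be in L we would need 10p = 10(p+k), i.e. 10k = 0, contradicting k ≥ 1. So xy²z ∉ L.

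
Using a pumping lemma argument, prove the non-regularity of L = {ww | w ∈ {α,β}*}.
Assume L is regular with pumping length p. Idea: pumping the leading α-block breaks the equality of the two halves.
Choose s = α^p β α^p β ∈ L (with w = α^p β). |s| = 2p+2 ≥ p. By the pumping lemma, s = xyz with |xy| ≤ p, |y| > 0, so y = α^k with k ≥ 1, in the first α-block. Then xy²z = α^(p+k) β α^p β, of length 2p+2+k. If k is odd this length is odd, so it cannot be of the form ww. If k is even, each half has length p+1+k/2 ≤ p+k, so the first half lies entirely inside the leading α-block and contains no β, while the second half ends in β; the halves differ. Either way xy²z ∉ L.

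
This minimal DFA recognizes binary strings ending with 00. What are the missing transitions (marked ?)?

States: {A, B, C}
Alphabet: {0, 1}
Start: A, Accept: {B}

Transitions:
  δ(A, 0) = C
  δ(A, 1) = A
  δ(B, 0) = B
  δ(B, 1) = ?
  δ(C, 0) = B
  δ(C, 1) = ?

From the language and accept set, identify what each state tracks — A: last symbol not 0; B: two trailing 0's; C: one trailing 0.
Each missing δ(q, a) is the state matching the new tracked value after reading a.
δ(B, 1) = A; δ(C, 1) = A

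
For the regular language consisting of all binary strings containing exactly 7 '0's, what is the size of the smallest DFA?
By Myhill–Nerode, count the distinguishable equivalence classes: 9 classes — having seen 0, 1, …, 7, or >7 copies of '0'; the count-7 class is the only accepting one and >7 is dead.
9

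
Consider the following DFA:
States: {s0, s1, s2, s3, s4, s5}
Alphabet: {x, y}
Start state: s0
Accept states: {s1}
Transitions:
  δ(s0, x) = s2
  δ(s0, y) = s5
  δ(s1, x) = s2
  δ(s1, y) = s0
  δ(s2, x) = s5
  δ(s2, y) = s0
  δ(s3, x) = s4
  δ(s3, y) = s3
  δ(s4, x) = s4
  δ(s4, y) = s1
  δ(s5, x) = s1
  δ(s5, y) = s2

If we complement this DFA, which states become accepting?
Complement accept states = All states \ Original accept states
= {s0, s1, s2, s3, s4, s5} \ {s1}
{s0, s2, s3, s4, s5}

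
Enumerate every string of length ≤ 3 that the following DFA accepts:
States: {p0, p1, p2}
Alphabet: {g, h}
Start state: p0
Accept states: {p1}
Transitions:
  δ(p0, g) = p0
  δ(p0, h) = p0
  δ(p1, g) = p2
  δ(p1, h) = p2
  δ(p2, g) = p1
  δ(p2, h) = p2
None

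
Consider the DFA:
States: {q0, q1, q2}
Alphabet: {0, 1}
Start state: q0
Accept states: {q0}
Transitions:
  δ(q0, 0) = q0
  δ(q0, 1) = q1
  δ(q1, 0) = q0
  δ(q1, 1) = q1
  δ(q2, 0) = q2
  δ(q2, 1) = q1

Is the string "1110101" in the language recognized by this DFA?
Processing string "1110101":
  q0 --1--> q1
  q1 --1--> q1
  q1 --1--> q1
  q1 --0--> q0
  q0 --1--> q1
  q1 --0--> q0
  q0 --1--> q1
Final state: q1
Accept states: {q0}
No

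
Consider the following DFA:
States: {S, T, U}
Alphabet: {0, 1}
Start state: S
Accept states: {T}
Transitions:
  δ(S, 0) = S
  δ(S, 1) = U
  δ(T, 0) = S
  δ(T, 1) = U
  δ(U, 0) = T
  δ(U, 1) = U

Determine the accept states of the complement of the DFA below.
Complement accept states = All states \ Original accept states
= {S, T, U} \ {T}
{S, U}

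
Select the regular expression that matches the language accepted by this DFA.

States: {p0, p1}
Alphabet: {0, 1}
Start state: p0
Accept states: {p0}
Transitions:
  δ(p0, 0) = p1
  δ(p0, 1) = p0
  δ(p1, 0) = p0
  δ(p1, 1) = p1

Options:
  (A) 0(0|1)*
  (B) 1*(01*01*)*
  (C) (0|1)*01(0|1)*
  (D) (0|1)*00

Check each option against the DFA on short strings; one disagreement eliminates an option:
  (A) 0(0|1)*: on ε the DFA stays in p0 and accepts (p0 ∈ Accept), but the regex does not match it → eliminate
  (B) 1*(01*01*)*: agrees with the DFA on every string of length ≤ 6
  (C) (0|1)*01(0|1)*: on ε the DFA stays in p0 and accepts (p0 ∈ Accept), but the regex does not match it → eliminate
  (D) (0|1)*00: on ε the DFA stays in p0 and accepts (p0 ∈ Accept), but the regex does not match it → eliminate
Only (B) is consistent with the DFA.
(B) 1*(01*01*)*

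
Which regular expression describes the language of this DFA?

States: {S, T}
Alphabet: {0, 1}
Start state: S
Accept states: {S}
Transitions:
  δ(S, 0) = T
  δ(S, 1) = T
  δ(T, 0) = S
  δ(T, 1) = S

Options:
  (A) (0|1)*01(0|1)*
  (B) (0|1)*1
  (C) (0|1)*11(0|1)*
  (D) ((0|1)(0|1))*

Check each option against the DFA on short strings; one disagreement eliminates an option:
  (A) (0|1)*01(0|1)*: on ε the DFA stays in S and accepts (S ∈ Accept), but the regex does not match it → eliminate
  (B) (0|1)*1: on ε the DFA stays in S and accepts (S ∈ Accept), but the regex does not match it → eliminate
  (C) (0|1)*11(0|1)*: on ε the DFA stays in S and accepts (S ∈ Accept), but the regex does not match it → eliminate
  (D) ((0|1)(0|1))*: agrees with the DFA on every string of length ≤ 6
Only (D) is consistent with the DFA.
(D) ((0|1)(0|1))*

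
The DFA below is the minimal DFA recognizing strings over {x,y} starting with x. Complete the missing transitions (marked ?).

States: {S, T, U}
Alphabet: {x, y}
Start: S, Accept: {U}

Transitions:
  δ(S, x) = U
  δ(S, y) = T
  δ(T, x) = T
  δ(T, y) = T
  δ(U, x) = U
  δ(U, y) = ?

From the language and accept set, identify what each state tracks — S: no input read; T: started with y (dead); U: started with x.
Each missing δ(q, a) is the state matching the new tracked value after reading a.
δ(U, y) = U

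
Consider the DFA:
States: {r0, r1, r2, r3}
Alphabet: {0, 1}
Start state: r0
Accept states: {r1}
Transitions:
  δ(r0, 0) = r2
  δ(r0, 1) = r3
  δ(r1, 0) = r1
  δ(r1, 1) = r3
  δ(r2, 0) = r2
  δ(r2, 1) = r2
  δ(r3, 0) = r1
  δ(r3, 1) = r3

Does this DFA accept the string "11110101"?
Processing string "11110101":
  r0 --1--> r3
  r3 --1--> r3
  r3 --1--> r3
  r3 --1--> r3
  r3 --0--> r1
  r1 --1--> r3
  r3 --0--> r1
  r1 --1--> r3
Final state: r3
Accept states: {r1}
No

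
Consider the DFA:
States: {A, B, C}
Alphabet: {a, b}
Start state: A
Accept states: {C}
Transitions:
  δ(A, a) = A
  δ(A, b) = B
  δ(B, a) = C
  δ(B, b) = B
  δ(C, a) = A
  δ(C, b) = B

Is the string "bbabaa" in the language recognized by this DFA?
Processing string "bbabaa":
  A --b--> B
  B --b--> B
  B --a--> C
  C --b--> B
  B --a--> C
  C --a--> A
Final state: A
Accept states: {C}
No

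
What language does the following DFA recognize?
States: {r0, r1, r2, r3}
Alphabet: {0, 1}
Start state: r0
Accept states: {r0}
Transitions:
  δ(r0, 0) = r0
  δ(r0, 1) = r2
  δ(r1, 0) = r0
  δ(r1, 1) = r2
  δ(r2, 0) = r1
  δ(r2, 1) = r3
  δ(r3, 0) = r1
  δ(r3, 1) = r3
Testing a few strings:
  '001' → reject
  '11' → reject
  '000' → accept
  '0100' → accept
State roles: r0=value ≡ 0 (mod 4); r1=value ≡ 2 (mod 4); r2=value ≡ 1 (mod 4); r3=value ≡ 3 (mod 4)
All binary strings representing a multiple of 4 (read in base 2; leading zeros allowed and ε counts as 0)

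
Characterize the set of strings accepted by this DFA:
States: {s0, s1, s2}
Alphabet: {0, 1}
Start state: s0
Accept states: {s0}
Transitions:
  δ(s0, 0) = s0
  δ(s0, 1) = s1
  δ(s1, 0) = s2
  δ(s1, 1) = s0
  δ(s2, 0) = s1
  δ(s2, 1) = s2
Testing a few strings:
  '0' → accept
  '00' → accept
  '1' → reject
  '01' → reject
State roles: s0=value ≡ 0 (mod 3); s1=value ≡ 1 (mod 3); s2=value ≡ 2 (mod 3)
All binary strings representing a multiple of 3 (read in base 2; leading zeros allowed and ε counts as 0)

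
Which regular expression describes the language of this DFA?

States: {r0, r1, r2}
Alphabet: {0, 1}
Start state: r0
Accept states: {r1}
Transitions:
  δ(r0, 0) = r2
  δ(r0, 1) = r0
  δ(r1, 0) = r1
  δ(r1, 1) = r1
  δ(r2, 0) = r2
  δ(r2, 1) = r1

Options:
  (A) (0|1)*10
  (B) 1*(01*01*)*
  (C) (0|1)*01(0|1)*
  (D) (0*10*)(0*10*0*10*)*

Check each option against the DFA on short strings; one disagreement eliminates an option:
  (A) (0|1)*10: on '01' the DFA goes r0 → r2 → r1 and accepts (r1 ∈ Accept), but the regex does not match it → eliminate
  (B) 1*(01*01*)*: on ε the DFA stays in r0 and rejects (r0 ∉ Accept), but the regex matches it → eliminate
  (C) (0|1)*01(0|1)*: agrees with the DFA on every string of length ≤ 6
  (D) (0*10*)(0*10*0*10*)*: on '1' the DFA goes r0 → r0 and rejects (r0 ∉ Accept), but the regex matches it → eliminate
Only (C) is consistent with the DFA.
(C) (0|1)*01(0|1)*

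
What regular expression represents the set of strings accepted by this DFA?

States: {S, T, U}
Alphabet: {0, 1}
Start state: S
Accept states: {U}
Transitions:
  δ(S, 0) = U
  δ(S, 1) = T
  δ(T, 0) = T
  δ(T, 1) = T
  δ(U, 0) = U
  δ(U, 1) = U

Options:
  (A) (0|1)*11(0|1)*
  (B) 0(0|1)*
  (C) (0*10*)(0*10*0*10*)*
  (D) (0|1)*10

Check each option against the DFA on short strings; one disagreement eliminates an option:
  (A) (0|1)*11(0|1)*: on '0' the DFA goes S → U and accepts (U ∈ Accept), but the regex does not match it → eliminate
  (B) 0(0|1)*: agrees with the DFA on every string of length ≤ 6
  (C) (0*10*)(0*10*0*10*)*: on '0' the DFA goes S → U and accepts (U ∈ Accept), but the regex does not match it → eliminate
  (D) (0|1)*10: on '0' the DFA goes S → U and accepts (U ∈ Accept), but the regex does not match it → eliminate
Only (B) is consistent with the DFA.
(B) 0(0|1)*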